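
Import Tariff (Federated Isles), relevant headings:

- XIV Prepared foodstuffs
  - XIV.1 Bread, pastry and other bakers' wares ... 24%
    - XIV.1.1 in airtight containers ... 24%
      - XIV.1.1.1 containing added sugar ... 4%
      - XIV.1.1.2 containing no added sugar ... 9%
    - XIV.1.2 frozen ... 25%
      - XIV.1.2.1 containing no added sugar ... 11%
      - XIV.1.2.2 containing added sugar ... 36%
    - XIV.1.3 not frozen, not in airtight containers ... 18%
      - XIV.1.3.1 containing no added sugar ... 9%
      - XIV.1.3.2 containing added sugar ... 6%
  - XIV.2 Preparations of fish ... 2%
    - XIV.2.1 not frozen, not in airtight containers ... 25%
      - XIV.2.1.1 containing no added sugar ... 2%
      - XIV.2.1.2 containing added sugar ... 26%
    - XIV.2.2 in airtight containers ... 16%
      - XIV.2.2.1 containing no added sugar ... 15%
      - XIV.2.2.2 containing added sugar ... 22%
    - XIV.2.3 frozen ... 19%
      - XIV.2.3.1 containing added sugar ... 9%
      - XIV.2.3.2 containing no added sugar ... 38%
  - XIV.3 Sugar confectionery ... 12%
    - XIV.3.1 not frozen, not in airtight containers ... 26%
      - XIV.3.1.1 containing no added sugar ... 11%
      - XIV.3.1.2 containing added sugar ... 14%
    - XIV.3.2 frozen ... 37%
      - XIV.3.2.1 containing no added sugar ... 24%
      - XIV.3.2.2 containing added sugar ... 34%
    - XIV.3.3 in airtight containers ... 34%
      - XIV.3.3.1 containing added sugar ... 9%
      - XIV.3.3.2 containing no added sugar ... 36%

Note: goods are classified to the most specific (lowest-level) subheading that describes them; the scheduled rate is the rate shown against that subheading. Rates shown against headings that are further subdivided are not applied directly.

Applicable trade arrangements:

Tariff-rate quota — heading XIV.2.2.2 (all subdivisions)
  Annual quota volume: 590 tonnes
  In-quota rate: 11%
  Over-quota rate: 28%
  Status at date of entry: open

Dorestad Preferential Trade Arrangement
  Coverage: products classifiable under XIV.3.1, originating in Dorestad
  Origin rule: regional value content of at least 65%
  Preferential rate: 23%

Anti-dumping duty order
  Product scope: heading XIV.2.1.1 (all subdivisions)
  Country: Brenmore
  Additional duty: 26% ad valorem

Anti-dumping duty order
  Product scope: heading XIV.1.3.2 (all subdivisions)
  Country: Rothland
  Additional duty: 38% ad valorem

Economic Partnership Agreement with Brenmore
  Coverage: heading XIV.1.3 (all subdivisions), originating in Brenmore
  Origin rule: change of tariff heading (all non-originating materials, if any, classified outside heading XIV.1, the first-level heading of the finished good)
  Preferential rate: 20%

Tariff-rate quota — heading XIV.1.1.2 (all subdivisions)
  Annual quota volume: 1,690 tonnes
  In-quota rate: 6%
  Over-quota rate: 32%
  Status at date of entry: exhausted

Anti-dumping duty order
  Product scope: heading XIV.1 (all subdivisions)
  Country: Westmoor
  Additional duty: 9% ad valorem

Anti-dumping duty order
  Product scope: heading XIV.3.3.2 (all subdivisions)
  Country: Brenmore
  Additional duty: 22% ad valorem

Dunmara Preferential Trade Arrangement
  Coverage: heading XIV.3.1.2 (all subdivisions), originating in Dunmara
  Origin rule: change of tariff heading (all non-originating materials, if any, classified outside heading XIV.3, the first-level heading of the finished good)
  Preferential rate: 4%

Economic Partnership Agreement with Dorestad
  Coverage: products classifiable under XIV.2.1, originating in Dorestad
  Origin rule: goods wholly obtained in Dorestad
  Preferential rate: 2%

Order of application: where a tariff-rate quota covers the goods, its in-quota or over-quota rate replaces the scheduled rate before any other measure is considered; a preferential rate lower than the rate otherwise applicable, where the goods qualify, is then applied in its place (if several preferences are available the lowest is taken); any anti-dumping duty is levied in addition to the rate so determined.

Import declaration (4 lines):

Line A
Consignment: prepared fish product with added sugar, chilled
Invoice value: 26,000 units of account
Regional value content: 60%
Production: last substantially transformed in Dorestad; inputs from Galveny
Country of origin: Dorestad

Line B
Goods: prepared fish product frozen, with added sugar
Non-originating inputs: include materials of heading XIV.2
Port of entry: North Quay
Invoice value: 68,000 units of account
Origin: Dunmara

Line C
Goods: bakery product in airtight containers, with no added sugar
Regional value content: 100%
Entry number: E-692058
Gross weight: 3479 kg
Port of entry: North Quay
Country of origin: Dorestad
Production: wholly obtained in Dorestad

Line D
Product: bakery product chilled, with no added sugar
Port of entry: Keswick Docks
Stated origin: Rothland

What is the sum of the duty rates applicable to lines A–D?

76%

Line A: prepared fish product → XIV.2; chilled → XIV.2.1; with added sugar → XIV.2.1.2. Scheduled 26%. Dorestad agreement on XIV.3.1: XIV.2.1.2 not covered; Dorestad agreement on XIV.2.1: not wholly obtained. → 26%.
Line B: prepared fish product → XIV.2; frozen → XIV.2.3; with added sugar → XIV.2.3.1. Scheduled 9%. Dunmara agreement on XIV.3.1.2: XIV.2.3.1 not covered. → 9%.
Line C: bakery product → XIV.1; in airtight containers → XIV.1.1; with no added sugar → XIV.1.1.2. Scheduled 9%. quota on XIV.1.1.2 exhausted → over-quota 32%; Dorestad agreement on XIV.3.1: XIV.1.1.2 not covered; Dorestad agreement on XIV.2.1: XIV.1.1.2 not covered. → 32%.
Line D: bakery product → XIV.1; chilled → XIV.1.3; with no added sugar → XIV.1.3.1. Scheduled 9%. No special measure applies. → 9%.
Sum: 26% + 9% + 32% + 9% = 76%.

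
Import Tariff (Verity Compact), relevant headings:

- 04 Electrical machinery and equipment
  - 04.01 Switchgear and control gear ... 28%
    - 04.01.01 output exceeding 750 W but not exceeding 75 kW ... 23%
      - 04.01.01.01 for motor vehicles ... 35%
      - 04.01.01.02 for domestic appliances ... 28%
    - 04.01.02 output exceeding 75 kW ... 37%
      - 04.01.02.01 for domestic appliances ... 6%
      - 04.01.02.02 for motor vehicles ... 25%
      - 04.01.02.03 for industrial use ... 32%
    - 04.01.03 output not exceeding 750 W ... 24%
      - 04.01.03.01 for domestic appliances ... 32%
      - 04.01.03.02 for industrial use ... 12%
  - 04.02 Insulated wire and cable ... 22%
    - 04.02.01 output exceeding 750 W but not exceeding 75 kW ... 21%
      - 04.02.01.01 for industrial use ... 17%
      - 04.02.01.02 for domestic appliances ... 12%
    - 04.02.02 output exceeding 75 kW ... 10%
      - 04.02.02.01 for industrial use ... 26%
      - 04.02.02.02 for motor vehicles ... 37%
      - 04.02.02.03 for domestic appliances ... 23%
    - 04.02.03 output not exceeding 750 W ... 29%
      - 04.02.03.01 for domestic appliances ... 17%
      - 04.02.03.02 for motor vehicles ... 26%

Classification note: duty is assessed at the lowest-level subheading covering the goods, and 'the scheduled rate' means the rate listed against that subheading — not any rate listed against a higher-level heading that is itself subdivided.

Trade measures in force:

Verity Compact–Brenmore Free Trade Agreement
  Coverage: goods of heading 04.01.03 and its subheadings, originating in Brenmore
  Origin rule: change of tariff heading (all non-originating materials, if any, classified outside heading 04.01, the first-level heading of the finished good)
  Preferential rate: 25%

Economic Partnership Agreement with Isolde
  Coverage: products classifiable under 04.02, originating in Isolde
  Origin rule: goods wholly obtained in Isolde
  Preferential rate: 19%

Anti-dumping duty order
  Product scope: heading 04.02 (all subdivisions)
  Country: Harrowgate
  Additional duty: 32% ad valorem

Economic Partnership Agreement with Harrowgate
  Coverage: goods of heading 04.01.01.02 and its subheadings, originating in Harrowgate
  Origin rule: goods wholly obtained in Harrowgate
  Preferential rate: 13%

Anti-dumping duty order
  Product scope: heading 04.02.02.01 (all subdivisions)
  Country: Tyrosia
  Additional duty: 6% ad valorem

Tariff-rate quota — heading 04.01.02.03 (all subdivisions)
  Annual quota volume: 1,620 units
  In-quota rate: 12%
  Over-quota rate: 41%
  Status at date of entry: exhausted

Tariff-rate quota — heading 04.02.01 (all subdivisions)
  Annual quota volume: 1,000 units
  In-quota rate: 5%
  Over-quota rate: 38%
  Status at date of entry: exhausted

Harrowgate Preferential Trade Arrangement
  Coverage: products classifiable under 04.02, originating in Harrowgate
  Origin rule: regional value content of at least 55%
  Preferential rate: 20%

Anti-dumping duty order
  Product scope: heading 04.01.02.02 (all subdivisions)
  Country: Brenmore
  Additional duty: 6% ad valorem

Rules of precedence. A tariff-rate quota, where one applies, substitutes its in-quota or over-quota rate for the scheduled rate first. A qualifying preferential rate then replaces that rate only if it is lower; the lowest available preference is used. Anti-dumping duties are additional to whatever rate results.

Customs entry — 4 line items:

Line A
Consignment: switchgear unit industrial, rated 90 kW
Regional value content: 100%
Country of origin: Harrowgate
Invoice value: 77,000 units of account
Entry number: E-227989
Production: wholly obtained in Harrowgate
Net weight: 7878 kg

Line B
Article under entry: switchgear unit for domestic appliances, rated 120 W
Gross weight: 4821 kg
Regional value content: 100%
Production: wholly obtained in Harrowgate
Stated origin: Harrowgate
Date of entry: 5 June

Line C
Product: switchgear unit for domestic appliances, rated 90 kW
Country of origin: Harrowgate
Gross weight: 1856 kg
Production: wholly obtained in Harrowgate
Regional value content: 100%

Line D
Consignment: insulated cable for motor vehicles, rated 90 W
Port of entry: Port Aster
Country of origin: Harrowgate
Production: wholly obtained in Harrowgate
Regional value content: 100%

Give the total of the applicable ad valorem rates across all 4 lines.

131%

Line A: switchgear unit → 04.01; rated 90 kW → 04.01.02; industrial → 04.01.02.03. Scheduled 32%. quota on 04.01.02.03 exhausted → over-quota 41%; Harrowgate agreement on 04.01.01.02: 04.01.02.03 not covered; Harrowgate agreement on 04.02: 04.01.02.03 not covered. → 41%.
Line B: switchgear unit → 04.01; rated 120 W → 04.01.03; for domestic appliances → 04.01.03.01. Scheduled 32%. Harrowgate agreement on 04.01.01.02: 04.01.03.01 not covered; Harrowgate agreement on 04.02: 04.01.03.01 not covered. → 32%.
Line C: switchgear unit → 04.01; rated 90 kW → 04.01.02; for domestic appliances → 04.01.02.01. Scheduled 6%. Harrowgate agreement on 04.01.01.02: 04.01.02.01 not covered; Harrowgate agreement on 04.02: 04.01.02.01 not covered. → 6%.
Line D: insulated cable → 04.02; rated 90 W → 04.02.03; for motor vehicles → 04.02.03.02. Scheduled 26%. Harrowgate agreement on 04.01.01.02: 04.02.03.02 not covered; Harrowgate agreement on 04.02: RVC ≥ 55% → 20% available; preferential 20%; anti-dumping (Harrowgate, 04.02): +32%; total 20% + 32% = 52%. → 52%.
Sum: 41% + 32% + 6% + 52% = 131%.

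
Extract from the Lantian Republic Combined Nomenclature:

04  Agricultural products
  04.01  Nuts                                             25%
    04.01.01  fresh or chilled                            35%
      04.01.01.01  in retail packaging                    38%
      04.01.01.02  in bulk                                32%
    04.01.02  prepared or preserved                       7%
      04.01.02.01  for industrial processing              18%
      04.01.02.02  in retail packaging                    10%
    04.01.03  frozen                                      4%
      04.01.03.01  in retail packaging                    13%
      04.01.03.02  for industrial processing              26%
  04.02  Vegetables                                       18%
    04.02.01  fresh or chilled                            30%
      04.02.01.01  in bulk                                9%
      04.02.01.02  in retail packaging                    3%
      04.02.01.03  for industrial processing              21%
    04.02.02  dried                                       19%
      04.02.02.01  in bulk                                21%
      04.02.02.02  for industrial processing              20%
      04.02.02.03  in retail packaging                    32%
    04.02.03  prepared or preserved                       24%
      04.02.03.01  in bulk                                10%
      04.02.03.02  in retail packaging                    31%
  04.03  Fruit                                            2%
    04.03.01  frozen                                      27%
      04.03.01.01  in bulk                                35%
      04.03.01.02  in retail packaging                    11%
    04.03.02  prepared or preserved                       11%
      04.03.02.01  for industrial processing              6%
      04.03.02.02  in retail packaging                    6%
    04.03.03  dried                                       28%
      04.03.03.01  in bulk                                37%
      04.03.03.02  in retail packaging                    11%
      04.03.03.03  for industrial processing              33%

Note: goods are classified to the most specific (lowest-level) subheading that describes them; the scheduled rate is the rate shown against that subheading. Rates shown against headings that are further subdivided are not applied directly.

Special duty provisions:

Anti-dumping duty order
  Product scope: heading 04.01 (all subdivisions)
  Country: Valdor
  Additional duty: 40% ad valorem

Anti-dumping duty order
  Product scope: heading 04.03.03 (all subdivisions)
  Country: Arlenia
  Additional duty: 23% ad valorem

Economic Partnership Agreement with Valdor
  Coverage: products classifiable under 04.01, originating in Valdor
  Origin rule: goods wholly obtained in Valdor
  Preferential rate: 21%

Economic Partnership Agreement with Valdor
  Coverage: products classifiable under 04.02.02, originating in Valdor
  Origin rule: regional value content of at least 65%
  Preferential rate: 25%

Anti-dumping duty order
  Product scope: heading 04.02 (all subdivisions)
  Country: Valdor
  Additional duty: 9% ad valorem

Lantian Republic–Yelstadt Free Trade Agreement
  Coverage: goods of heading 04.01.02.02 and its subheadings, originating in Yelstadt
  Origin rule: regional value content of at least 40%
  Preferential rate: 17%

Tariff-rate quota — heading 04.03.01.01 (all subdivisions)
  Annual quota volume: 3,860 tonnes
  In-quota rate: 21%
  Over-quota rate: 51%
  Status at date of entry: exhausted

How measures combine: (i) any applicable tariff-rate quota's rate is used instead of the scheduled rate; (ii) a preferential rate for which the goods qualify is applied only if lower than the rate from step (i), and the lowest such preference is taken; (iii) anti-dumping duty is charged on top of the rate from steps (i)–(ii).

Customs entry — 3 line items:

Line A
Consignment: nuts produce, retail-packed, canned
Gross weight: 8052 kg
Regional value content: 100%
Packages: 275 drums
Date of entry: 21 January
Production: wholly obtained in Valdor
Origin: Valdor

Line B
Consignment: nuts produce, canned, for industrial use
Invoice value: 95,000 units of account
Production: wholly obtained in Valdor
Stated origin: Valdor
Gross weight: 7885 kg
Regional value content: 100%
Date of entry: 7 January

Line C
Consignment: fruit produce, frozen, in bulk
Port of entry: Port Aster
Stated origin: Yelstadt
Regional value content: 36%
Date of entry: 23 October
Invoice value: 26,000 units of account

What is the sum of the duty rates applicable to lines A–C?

159%

Line A: nuts → 04.01; canned → 04.01.02; retail-packed → 04.01.02.02. Scheduled 10%. Valdor agreement on 04.01: wholly obtained → 21% available; Valdor agreement on 04.02.02: 04.01.02.02 not covered; preference 21% not lower than 10% → no reduction; anti-dumping (Valdor, 04.01): +40%; total 10% + 40% = 50%. → 50%.
Line B: nuts → 04.01; canned → 04.01.02; for industrial use → 04.01.02.01. Scheduled 18%. Valdor agreement on 04.01: wholly obtained → 21% available; Valdor agreement on 04.02.02: 04.01.02.01 not covered; preference 21% not lower than 18% → no reduction; anti-dumping (Valdor, 04.01): +40%; total 18% + 40% = 58%. → 58%.
Line C: fruit → 04.03; frozen → 04.03.01; in bulk → 04.03.01.01. Scheduled 35%. quota on 04.03.01.01 exhausted → over-quota 51%; Yelstadt agreement on 04.01.02.02: 04.03.01.01 not covered. → 51%.
Sum: 50% + 58% + 51% = 159%.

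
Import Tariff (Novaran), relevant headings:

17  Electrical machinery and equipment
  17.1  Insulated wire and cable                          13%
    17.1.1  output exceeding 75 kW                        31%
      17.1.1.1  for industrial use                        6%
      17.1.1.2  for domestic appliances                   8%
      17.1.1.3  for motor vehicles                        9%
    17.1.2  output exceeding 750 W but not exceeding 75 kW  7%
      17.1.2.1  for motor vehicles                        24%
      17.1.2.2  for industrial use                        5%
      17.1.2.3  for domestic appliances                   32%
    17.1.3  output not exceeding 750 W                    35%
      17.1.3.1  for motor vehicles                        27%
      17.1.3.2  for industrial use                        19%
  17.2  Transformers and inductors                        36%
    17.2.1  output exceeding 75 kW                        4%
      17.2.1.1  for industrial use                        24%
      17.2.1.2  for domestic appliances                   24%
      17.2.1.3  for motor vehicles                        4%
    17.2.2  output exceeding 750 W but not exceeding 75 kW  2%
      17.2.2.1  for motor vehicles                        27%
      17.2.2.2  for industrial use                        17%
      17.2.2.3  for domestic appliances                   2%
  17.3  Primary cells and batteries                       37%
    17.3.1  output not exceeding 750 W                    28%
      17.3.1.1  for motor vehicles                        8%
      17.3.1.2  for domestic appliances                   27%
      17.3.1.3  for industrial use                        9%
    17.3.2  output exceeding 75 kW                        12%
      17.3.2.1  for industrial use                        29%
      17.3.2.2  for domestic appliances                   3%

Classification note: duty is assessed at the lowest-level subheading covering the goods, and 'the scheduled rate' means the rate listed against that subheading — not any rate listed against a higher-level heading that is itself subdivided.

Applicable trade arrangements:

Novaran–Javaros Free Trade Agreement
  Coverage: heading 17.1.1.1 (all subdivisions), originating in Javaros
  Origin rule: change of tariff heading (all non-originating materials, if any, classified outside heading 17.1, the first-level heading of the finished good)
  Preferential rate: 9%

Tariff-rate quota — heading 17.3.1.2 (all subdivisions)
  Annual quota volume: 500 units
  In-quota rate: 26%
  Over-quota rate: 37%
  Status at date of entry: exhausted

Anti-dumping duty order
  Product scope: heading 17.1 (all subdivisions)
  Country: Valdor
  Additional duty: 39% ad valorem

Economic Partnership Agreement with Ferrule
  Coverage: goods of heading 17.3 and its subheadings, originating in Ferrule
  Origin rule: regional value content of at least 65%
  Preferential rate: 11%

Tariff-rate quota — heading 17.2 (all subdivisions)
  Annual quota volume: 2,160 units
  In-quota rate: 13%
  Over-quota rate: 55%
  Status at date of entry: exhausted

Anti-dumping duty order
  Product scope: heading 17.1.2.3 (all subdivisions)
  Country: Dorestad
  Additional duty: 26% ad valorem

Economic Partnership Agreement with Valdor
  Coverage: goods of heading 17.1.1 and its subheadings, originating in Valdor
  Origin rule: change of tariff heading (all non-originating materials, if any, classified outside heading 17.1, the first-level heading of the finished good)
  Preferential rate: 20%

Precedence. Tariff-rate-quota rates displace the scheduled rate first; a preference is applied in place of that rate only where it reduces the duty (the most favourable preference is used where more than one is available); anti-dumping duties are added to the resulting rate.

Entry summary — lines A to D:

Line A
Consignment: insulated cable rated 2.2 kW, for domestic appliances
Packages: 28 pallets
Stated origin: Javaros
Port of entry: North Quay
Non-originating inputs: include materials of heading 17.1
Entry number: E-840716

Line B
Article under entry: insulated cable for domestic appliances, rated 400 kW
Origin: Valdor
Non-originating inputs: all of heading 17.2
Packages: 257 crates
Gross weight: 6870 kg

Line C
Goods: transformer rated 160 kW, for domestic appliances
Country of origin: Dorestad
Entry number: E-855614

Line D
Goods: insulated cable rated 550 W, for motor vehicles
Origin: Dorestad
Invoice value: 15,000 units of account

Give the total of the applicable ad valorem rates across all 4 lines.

Line A: insulated cable → 17.1; rated 2.2 kW → 17.1.2; for domestic appliances → 17.1.2.3. Scheduled 32%. Javaros agreement on 17.1.1.1: 17.1.2.3 not covered. → 32%.
Line B: insulated cable → 17.1; rated 400 kW → 17.1.1; for domestic appliances → 17.1.1.2. Scheduled 8%. Valdor agreement on 17.1.1: CTH met → 20% available; preference 20% not lower than 8% → no reduction; anti-dumping (Valdor, 17.1): +39%; total 8% + 39% = 47%. → 47%.
Line C: transformer → 17.2; rated 160 kW → 17.2.1; for domestic appliances → 17.2.1.2. Scheduled 24%. quota on 17.2 exhausted → over-quota 55%. → 55%.
Line D: insulated cable → 17.1; rated 550 W → 17.1.3; for motor vehicles → 17.1.3.1. Scheduled 27%. No special measure applies. → 27%.
Sum: 32% + 47% + 55% + 27% = 161%.

161%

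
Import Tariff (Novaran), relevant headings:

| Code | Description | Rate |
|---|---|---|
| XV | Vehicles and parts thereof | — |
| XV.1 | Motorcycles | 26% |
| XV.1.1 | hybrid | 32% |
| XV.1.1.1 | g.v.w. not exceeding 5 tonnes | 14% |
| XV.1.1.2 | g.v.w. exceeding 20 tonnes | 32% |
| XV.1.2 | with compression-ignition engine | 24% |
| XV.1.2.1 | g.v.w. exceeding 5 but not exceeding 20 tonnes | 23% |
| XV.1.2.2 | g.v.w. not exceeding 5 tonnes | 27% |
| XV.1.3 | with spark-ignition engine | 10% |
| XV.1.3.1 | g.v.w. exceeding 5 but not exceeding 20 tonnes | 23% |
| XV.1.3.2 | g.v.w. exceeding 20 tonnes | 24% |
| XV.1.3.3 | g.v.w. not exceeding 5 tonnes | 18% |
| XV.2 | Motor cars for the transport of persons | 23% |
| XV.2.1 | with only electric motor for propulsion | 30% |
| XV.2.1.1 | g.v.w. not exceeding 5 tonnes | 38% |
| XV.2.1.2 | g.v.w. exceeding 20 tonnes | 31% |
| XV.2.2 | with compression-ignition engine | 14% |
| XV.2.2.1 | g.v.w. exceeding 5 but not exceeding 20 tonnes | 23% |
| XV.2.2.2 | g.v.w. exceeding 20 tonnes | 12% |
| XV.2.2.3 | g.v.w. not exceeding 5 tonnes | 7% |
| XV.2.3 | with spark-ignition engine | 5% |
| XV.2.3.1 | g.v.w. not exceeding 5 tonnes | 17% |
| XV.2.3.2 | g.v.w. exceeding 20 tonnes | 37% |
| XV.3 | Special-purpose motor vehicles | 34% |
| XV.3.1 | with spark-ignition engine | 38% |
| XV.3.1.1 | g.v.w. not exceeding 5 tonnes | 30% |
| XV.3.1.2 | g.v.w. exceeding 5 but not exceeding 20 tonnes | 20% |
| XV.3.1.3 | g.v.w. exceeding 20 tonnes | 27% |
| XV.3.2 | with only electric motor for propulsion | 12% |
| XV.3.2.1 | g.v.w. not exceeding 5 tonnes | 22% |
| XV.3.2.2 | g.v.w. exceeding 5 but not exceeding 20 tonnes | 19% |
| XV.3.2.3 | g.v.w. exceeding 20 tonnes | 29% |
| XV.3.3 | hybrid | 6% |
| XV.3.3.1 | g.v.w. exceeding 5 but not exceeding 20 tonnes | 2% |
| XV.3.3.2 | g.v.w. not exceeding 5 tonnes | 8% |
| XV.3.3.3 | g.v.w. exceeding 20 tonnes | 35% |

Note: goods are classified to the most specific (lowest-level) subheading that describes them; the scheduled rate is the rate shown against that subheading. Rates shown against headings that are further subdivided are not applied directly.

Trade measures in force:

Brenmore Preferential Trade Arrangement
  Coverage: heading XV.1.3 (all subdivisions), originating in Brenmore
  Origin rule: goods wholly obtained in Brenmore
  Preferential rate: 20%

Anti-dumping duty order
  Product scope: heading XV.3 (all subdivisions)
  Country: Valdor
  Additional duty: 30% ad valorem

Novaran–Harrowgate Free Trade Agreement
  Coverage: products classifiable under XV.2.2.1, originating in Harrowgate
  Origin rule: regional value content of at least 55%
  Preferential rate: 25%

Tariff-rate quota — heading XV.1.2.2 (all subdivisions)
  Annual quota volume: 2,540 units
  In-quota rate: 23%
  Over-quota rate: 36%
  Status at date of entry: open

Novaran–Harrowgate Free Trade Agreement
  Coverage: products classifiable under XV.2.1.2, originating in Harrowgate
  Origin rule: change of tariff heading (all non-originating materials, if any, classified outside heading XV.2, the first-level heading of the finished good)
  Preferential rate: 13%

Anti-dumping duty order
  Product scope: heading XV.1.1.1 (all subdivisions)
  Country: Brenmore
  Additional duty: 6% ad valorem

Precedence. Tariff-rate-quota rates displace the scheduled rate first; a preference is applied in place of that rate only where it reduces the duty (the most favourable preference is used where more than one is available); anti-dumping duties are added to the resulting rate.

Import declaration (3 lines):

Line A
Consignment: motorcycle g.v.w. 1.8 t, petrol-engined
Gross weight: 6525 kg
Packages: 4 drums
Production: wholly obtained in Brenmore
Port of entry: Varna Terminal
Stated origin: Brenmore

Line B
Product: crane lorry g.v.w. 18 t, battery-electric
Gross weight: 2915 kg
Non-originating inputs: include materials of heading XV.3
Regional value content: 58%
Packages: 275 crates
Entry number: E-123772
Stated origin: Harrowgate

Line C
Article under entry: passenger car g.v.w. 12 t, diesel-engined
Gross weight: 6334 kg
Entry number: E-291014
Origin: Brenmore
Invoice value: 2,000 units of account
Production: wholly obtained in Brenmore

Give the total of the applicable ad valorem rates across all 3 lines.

60%

Line A: motorcycle → XV.1; petrol-engined → XV.1.3; g.v.w. 1.8 t → XV.1.3.3. Scheduled 18%. Brenmore agreement on XV.1.3: wholly obtained → 20% available; preference 20% not lower than 18% → no reduction. → 18%.
Line B: crane lorry → XV.3; battery-electric → XV.3.2; g.v.w. 18 t → XV.3.2.2. Scheduled 19%. Harrowgate agreement on XV.2.2.1: XV.3.2.2 not covered; Harrowgate agreement on XV.2.1.2: XV.3.2.2 not covered. → 19%.
Line C: passenger car → XV.2; diesel-engined → XV.2.2; g.v.w. 12 t → XV.2.2.1. Scheduled 23%. Brenmore agreement on XV.1.3: XV.2.2.1 not covered. → 23%.
Sum: 18% + 19% + 23% = 60%.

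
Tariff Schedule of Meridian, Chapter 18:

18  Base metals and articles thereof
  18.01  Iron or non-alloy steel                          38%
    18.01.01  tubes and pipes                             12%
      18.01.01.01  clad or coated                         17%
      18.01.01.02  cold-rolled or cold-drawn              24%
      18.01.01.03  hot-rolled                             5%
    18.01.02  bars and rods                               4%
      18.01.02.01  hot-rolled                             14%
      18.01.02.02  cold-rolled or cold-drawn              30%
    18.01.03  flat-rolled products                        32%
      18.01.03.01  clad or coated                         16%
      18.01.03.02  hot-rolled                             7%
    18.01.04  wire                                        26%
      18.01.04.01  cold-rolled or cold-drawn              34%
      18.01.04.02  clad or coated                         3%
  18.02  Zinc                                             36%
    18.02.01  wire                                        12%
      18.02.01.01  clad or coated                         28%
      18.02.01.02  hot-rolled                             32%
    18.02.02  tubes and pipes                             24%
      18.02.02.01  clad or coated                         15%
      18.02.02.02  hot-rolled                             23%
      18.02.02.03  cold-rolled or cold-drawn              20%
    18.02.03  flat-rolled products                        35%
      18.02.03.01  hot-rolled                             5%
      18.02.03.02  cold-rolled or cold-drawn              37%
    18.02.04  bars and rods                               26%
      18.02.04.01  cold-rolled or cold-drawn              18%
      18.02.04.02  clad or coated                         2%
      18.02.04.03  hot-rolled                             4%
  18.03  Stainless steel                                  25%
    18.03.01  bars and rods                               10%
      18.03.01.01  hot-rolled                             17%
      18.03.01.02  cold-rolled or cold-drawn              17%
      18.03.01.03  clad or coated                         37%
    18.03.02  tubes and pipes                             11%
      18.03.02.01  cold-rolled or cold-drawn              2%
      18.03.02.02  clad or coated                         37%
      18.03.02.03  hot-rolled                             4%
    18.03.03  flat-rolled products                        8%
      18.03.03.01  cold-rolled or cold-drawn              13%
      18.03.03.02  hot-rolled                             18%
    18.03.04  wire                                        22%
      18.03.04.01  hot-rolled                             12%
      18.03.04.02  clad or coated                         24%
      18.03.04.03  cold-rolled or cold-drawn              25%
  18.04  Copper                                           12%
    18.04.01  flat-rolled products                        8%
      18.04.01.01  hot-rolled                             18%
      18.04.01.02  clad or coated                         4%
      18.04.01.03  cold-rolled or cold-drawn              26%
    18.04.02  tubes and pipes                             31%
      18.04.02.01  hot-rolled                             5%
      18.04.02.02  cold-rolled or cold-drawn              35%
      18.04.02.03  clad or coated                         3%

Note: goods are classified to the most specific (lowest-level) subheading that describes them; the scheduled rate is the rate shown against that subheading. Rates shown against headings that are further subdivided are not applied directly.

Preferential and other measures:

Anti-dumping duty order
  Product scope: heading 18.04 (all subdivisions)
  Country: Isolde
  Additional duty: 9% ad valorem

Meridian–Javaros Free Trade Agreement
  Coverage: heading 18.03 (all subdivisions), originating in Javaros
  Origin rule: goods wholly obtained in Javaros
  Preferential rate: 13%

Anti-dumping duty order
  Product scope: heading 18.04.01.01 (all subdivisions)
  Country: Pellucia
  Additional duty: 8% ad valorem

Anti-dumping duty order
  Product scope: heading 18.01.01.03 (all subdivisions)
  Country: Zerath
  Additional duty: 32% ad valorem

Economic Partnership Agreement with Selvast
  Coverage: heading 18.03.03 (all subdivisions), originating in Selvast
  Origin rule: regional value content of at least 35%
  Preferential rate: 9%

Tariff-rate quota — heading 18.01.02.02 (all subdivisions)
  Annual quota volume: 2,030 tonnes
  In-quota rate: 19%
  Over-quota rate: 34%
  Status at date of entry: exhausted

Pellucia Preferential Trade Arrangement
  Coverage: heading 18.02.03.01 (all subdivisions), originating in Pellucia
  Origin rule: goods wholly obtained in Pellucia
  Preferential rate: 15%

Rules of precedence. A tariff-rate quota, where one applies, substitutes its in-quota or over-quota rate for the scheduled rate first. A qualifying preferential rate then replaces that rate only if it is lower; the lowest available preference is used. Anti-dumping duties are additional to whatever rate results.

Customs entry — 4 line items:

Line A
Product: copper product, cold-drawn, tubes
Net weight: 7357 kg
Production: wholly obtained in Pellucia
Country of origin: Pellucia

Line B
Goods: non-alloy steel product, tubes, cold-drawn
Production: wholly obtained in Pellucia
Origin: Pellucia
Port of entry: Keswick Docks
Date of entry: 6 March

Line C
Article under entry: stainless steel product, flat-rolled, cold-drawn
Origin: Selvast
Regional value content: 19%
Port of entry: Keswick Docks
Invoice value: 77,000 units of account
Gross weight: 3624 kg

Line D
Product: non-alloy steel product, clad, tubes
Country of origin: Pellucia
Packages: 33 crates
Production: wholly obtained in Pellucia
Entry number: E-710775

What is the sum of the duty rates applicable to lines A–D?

Line A: copper → 18.04; tubes → 18.04.02; cold-drawn → 18.04.02.02. Scheduled 35%. Pellucia agreement on 18.02.03.01: 18.04.02.02 not covered. → 35%.
Line B: non-alloy steel → 18.01; tubes → 18.01.01; cold-drawn → 18.01.01.02. Scheduled 24%. Pellucia agreement on 18.02.03.01: 18.01.01.02 not covered. → 24%.
Line C: stainless steel → 18.03; flat-rolled → 18.03.03; cold-drawn → 18.03.03.01. Scheduled 13%. Selvast agreement on 18.03.03: RVC < 35%. → 13%.
Line D: non-alloy steel → 18.01; tubes → 18.01.01; clad → 18.01.01.01. Scheduled 17%. Pellucia agreement on 18.02.03.01: 18.01.01.01 not covered. → 17%.
Sum: 35% + 24% + 13% + 17% = 89%.

89%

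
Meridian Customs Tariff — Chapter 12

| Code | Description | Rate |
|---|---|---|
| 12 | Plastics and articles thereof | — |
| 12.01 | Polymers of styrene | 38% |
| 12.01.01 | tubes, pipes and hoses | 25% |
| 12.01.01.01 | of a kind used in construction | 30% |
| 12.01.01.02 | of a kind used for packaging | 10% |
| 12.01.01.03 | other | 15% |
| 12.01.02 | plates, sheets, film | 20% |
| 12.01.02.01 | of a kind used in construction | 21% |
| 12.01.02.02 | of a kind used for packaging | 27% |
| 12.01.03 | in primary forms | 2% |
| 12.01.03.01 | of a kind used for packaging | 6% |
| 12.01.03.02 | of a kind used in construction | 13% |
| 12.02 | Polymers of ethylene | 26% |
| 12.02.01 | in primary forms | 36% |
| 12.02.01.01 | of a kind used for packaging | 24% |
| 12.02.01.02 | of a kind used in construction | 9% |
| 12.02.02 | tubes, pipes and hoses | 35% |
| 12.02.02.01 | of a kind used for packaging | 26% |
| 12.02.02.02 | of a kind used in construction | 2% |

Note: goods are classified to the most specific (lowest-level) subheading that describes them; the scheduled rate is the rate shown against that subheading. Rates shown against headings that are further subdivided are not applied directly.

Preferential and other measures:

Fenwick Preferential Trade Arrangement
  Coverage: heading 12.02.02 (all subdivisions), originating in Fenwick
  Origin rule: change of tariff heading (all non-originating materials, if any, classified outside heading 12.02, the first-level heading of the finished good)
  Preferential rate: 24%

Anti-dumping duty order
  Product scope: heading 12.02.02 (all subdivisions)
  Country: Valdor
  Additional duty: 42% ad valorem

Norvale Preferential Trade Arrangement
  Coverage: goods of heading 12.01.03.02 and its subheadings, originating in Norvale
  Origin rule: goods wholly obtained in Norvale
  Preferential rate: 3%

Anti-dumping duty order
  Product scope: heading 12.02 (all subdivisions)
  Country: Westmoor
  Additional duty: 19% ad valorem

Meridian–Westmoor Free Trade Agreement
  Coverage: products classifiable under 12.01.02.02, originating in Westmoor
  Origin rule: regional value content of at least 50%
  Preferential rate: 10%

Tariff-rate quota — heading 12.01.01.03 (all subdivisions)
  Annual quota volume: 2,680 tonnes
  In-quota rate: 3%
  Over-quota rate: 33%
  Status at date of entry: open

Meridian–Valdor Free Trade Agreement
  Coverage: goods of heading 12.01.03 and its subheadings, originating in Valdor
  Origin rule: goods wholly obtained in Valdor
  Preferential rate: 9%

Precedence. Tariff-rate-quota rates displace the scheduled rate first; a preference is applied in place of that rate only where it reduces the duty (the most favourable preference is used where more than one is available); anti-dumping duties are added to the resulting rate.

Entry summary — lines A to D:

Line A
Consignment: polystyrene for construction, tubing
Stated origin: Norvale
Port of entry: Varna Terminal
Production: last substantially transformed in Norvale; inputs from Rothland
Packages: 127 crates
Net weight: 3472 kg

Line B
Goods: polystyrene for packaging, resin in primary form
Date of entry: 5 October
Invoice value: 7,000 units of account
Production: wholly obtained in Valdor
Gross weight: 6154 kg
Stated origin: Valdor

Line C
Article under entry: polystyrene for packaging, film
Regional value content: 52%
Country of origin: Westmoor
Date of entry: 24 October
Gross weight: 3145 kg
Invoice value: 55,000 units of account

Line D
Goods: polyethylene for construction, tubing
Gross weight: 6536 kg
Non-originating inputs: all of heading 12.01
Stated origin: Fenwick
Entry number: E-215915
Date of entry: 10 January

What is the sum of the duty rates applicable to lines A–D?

Line A: polystyrene → 12.01; tubing → 12.01.01; for construction → 12.01.01.01. Scheduled 30%. Norvale agreement on 12.01.03.02: 12.01.01.01 not covered. → 30%.
Line B: polystyrene → 12.01; resin in primary form → 12.01.03; for packaging → 12.01.03.01. Scheduled 6%. Valdor agreement on 12.01.03: wholly obtained → 9% available; preference 9% not lower than 6% → no reduction. → 6%.
Line C: polystyrene → 12.01; film → 12.01.02; for packaging → 12.01.02.02. Scheduled 27%. Westmoor agreement on 12.01.02.02: RVC ≥ 50% → 10% available; preferential 10%. → 10%.
Line D: polyethylene → 12.02; tubing → 12.02.02; for construction → 12.02.02.02. Scheduled 2%. Fenwick agreement on 12.02.02: CTH met → 24% available; preference 24% not lower than 2% → no reduction. → 2%.
Sum: 30% + 6% + 10% + 2% = 48%.

48%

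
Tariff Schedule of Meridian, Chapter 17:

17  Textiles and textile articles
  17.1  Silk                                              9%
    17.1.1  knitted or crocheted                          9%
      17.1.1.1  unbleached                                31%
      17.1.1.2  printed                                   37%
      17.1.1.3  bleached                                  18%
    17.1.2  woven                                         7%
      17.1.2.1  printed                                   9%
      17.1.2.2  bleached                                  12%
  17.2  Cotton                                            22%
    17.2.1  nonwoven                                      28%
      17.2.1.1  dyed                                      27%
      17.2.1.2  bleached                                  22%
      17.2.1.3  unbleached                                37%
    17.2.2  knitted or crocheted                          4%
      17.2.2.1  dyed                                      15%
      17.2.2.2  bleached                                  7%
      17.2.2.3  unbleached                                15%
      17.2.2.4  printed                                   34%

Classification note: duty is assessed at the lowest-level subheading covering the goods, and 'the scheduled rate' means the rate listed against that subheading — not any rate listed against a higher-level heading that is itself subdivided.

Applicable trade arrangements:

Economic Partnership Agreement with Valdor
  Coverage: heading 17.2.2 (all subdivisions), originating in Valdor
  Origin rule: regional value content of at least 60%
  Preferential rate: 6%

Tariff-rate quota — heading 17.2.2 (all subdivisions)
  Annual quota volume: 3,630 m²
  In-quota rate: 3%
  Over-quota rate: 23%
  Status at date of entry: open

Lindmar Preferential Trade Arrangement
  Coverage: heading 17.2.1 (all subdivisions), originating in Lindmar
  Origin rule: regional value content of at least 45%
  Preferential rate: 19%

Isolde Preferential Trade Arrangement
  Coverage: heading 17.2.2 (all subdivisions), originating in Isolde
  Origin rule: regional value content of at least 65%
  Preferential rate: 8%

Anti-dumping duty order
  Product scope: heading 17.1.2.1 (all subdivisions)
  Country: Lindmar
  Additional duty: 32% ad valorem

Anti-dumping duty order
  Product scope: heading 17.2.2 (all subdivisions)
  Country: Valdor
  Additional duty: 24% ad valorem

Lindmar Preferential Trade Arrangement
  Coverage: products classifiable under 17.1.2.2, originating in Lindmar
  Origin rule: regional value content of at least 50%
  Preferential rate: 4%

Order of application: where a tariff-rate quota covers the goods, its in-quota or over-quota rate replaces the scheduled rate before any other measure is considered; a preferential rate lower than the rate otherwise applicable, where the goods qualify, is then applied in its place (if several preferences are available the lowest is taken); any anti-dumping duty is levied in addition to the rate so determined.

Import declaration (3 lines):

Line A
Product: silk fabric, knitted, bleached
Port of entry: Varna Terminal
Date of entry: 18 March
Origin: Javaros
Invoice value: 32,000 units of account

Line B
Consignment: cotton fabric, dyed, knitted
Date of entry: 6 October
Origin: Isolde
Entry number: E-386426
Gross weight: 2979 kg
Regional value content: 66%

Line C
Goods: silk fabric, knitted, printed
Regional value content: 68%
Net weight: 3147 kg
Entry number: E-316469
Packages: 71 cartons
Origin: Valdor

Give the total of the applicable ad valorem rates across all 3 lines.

Line A: silk → 17.1; knitted → 17.1.1; bleached → 17.1.1.3. Scheduled 18%. No special measure applies. → 18%.
Line B: cotton → 17.2; knitted → 17.2.2; dyed → 17.2.2.1. Scheduled 15%. quota on 17.2.2 open → in-quota 3%; Isolde agreement on 17.2.2: RVC ≥ 65% → 8% available; preference 8% not lower than 3% → no reduction. → 3%.
Line C: silk → 17.1; knitted → 17.1.1; printed → 17.1.1.2. Scheduled 37%. Valdor agreement on 17.2.2: 17.1.1.2 not covered. → 37%.
Sum: 18% + 3% + 37% = 58%.

58%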